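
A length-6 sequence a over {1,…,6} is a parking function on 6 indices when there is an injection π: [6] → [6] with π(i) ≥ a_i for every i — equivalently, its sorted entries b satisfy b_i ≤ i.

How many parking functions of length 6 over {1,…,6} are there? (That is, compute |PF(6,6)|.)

16807

|PF(6,6)| = (6+1−6)·(6+1)^{6−1} = 1 · 16807 = 16807
Check (1,6,4,2,5,3) → sorted (1,2,3,4,5,6): b_i ≤ i ∀i, a PF.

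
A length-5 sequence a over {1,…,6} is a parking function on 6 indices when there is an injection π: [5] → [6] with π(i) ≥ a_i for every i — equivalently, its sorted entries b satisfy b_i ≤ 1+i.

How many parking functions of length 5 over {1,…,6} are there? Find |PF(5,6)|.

Count = (7−5)·7^(5−1) = 2·2401 = 4802 (Konheim–Weiss)
E.g. (6,3,2,5,1) → sorted (1,2,3,5,6): b_i ≤ 1+i ∀i, a PF.

4802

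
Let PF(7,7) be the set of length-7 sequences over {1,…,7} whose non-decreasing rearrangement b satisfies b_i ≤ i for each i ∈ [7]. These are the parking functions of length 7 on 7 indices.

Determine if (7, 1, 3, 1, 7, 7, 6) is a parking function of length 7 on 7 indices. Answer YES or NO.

NO

Rearranged: b = (1, 1, 3, 6, 7, 7, 7).
  b_1=1 ≤ 1
  b_2=1 ≤ 2
  b_3=3 ≤ 3
  b_4=6 > 4
  fails at i=4 ⇒ NO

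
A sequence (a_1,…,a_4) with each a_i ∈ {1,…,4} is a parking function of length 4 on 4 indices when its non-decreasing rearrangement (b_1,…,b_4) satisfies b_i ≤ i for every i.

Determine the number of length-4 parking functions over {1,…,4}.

#PF = (4+1−4)·(4+1)^{4−1} = 1·125 = 125
One tuple (3,1,1,3) → sorted (1,1,3,3): b_i ≤ i ∀i, a PF.

125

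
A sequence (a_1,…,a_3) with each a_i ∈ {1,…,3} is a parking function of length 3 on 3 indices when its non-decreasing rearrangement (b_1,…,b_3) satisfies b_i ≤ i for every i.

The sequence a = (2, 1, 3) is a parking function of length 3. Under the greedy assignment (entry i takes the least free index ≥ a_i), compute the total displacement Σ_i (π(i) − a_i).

0

Σπ = 6 ({1..3} each once); Σa = 2+1+3 = 6; disp = 6−6 = 0.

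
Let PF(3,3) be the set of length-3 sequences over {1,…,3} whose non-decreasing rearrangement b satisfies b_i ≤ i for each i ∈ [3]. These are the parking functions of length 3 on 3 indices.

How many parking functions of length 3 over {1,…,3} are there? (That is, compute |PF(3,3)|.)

16

Count = 1·4^2 = 1·16 = 16 (Konheim–Weiss)
One tuple (1,1,3) → sorted (1,1,3): b_i ≤ i ∀i, a PF.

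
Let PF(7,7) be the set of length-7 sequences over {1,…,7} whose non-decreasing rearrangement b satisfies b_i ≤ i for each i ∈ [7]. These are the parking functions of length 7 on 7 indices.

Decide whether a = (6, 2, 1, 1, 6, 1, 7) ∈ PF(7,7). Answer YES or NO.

NO

Rearranged: b = (1, 1, 1, 2, 6, 6, 7).
  b_1=1 ≤ 1
  b_2=1 ≤ 2
  b_3=1 ≤ 3
  b_4=2 ≤ 4
  b_5=6 > 5
  fails at i=5 ⇒ NO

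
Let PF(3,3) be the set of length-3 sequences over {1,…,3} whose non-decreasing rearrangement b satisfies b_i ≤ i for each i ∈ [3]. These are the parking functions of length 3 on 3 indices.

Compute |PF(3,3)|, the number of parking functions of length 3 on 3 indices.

Count = (4−3)·4^(3−1) = 1×16 = 16
One tuple (3,2,1) → sorted (1,2,3): b_i ≤ i ∀i, a PF.

16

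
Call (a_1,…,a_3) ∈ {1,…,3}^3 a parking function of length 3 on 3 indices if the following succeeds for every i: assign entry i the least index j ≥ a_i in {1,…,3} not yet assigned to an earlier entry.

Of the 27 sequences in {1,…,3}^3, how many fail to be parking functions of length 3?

Count = (3+1−3)·(3+1)^{3−1} = 1 · 16 = 16
Example (3,3,3) → sorted (3,3,3): b_1=3>1, not a PF.
3^3 − 16 = 27 − 16 = 11

11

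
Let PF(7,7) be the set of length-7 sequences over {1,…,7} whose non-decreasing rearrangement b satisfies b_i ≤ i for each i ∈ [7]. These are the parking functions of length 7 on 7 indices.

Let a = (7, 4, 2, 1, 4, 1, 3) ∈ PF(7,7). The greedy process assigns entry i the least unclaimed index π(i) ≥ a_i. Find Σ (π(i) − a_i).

6

Σπ = 28 ({1..7} each once); Σa = 7+4+2+1+4+1+3 = 22; disp = 28−22 = 6.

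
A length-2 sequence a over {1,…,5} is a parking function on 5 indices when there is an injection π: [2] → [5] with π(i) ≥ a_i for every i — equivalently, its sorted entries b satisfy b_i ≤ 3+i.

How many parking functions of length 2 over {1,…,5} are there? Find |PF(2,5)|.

#PF = (6−2)·6^(2−1) = 4 · 6 = 24 (Konheim–Weiss)
Check (4,2) → sorted (2,4): b_i ≤ 3+i ∀i, a PF.

24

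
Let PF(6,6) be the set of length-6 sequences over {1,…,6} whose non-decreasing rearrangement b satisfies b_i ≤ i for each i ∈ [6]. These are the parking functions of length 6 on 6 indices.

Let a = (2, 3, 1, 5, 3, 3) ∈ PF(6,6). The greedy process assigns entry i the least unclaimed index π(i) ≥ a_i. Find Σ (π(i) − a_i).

4

Σπ = 6·7/2 = 21 (π permutes [6]); Σa = 2+3+1+5+3+3 = 17; disp = 21−17 = 4.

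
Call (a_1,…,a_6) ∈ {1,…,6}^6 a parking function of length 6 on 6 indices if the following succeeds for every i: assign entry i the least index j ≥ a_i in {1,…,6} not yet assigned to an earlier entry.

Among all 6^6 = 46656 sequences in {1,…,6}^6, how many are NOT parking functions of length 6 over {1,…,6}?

29849

#PF = 1·7^5 = 1·16807 = 16807 (Pollak)
E.g. (2,1,6,6,3,4) → sorted (1,2,3,4,6,6): b_5=6>5, not a PF.
So 46656 − 16807 = 29849 fail.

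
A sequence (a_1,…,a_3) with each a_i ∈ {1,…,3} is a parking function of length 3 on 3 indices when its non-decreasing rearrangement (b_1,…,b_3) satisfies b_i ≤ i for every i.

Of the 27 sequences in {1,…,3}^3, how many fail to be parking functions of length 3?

#PF = (3−3+1)·(3+1)^(3−1) = 1 · 16 = 16 [KW]
E.g. (3,3,2) → sorted (2,3,3): b_1=2>1, not a PF.
So 27 − 16 = 11 fail.

11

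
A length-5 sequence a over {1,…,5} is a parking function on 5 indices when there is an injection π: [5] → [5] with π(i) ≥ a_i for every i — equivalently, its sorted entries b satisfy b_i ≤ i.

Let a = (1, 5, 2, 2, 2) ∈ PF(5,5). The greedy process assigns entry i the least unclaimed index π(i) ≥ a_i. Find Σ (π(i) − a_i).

3

Σπ = 5·6/2 = 15 (π permutes [5]); Σa = 1+5+2+2+2 = 12; disp = 15−12 = 3.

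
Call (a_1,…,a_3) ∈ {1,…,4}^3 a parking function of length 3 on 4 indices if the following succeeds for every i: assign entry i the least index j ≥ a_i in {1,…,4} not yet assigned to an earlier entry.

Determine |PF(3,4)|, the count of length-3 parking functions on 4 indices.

|PF| = (4+1−3)·(4+1)^{3−1} = 2·25 = 50
E.g. (4,1,3) → sorted (1,3,4): b_i ≤ 1+i ∀i, a PF.

50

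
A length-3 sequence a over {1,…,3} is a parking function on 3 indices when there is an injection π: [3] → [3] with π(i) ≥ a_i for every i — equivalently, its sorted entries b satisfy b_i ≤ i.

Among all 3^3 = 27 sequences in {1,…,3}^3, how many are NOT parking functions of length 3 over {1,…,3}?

|PF(3,3)| = 1·4^2 = 1 · 16 = 16 [KW]
Check (2,3,3) → sorted (2,3,3): b_1=2>1, not a PF.
3^3 − 16 = 27 − 16 = 11

11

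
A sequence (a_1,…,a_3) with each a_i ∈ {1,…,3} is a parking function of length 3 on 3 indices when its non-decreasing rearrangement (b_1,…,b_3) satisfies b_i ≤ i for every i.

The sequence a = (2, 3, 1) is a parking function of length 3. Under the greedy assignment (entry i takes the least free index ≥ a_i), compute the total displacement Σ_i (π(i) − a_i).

Σπ = 3·4/2 = 6 (π permutes [3]); Σa = 2+3+1 = 6; disp = 6−6 = 0.

0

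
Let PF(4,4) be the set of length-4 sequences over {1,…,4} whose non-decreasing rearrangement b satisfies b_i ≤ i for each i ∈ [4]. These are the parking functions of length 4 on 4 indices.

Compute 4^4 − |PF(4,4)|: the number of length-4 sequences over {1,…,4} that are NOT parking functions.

131

Count = 1·5^3 = 1 · 125 = 125 (Pollak)
E.g. (4,3,4,2) → sorted (2,3,4,4): b_1=2>1, not a PF.
Total 256; non-PF = 256−125 = 131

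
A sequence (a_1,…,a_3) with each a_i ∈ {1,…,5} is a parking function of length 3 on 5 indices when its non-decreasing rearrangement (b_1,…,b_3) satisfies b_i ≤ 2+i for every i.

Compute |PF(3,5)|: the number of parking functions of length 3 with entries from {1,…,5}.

#PF = (5−3+1)·(5+1)^(3−1) = 3×36 = 108
E.g. (5,1,2) → sorted (1,2,5): b_i ≤ 2+i ∀i, a PF.

108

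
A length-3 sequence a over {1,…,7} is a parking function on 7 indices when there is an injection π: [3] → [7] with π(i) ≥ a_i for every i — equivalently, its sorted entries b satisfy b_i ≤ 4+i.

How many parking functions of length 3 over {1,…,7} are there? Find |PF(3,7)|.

#PF = (7−3+1)·(7+1)^(3−1) = 5·64 = 320 (Konheim–Weiss)
One tuple (3,2,2) → sorted (2,2,3): b_i ≤ 4+i ∀i, a PF.

320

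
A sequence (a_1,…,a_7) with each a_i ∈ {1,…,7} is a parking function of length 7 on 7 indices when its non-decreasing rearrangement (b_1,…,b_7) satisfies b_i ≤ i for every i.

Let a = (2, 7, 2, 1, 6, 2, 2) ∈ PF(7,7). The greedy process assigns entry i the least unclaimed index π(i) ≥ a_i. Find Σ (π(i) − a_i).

6

Σπ = 7·8/2 = 28 (π permutes [7]); Σa = 2+7+2+1+6+2+2 = 22; disp = 28−22 = 6.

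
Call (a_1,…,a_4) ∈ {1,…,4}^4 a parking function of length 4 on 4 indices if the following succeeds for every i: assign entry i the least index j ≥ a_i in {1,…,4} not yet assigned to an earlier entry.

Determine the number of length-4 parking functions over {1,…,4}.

125

Count = (5−4)·5^(4−1) = 1×125 = 125 [KW]
E.g. (3,4,1,2) → sorted (1,2,3,4): b_i ≤ i ∀i, a PF.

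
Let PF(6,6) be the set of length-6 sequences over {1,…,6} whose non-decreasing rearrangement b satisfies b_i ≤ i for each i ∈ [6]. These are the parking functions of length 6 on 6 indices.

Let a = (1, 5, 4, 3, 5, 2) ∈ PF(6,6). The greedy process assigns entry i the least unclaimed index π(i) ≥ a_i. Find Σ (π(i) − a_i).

1

Σπ = 6·7/2 = 21 (π permutes [6]); Σa = 1+5+4+3+5+2 = 20; disp = 21−20 = 1.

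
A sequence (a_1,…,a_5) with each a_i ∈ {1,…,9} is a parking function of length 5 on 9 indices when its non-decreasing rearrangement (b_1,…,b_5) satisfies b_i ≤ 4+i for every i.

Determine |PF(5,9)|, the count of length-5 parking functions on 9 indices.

Count = (10−5)·10^(5−1) = 5 · 10000 = 50000 [KW]
Check (6,4,6,9,8) → sorted (4,6,6,8,9): b_i ≤ 4+i ∀i, a PF.

50000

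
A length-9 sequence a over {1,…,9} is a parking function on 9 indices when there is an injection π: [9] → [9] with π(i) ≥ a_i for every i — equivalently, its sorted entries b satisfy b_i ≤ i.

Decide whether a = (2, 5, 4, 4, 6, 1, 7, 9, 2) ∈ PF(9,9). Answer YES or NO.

Sorted: b = (1, 2, 2, 4, 4, 5, 6, 7, 9).
  b_1=1 ≤ 1
  b_2=2 ≤ 2
  b_3=2 ≤ 3
  b_4=4 ≤ 4
  b_5=4 ≤ 5
  b_6=5 ≤ 6
  b_7=6 ≤ 7
  b_8=7 ≤ 8
  b_9=9 ≤ 9
All bounds hold ⇒ YES

YES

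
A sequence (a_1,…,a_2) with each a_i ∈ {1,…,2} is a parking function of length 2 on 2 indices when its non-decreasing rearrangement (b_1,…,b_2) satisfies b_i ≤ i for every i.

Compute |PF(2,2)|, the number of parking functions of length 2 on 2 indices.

3

Count = (2+1−2)·(2+1)^{2−1} = 1·3 = 3 (Pollak)
One tuple (2,1) → sorted (1,2): b_i ≤ i ∀i, a PF.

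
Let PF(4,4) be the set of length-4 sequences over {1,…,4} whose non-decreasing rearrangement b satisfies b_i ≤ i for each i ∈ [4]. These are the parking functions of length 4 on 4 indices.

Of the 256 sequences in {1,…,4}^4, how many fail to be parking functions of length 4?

Count = (5−4)·5^(4−1) = 1 · 125 = 125 (Pollak)
Example (3,4,3,3) → sorted (3,3,3,4): b_1=3>1, not a PF.
So 256 − 125 = 131 fail.

131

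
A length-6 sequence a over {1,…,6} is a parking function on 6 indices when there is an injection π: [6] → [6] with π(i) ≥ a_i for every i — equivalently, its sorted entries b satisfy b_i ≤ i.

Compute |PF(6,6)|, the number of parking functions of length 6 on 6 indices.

16807

|PF(6,6)| = (6−6+1)·(6+1)^(6−1) = 1×16807 = 16807
Example (2,1,2,4,5,1) → sorted (1,1,2,2,4,5): b_i ≤ i ∀i, a PF.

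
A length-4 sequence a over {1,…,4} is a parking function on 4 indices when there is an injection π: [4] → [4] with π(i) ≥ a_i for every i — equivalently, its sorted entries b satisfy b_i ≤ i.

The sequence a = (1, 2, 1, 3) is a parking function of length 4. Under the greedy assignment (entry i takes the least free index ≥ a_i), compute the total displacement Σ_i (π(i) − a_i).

Σπ(i) = 1+…+4 = 10; Σa = 1+2+1+3 = 7; disp = 10−7 = 3.

3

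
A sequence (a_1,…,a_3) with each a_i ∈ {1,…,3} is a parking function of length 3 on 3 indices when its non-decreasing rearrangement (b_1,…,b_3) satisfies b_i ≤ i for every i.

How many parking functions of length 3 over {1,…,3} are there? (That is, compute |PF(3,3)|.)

|PF(3,3)| = (3−3+1)·(3+1)^(3−1) = 1 · 16 = 16 [KW]
One tuple (2,1,1) → sorted (1,1,2): b_i ≤ i ∀i, a PF.

16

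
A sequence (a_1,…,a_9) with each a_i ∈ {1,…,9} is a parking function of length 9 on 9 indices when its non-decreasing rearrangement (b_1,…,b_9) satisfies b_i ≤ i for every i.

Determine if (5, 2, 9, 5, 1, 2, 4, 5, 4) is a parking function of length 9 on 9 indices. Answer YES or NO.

Sorted: b = (1, 2, 2, 4, 4, 5, 5, 5, 9).
  b_1=1 ≤ 1
  b_2=2 ≤ 2
  b_3=2 ≤ 3
  b_4=4 ≤ 4
  b_5=4 ≤ 5
  b_6=5 ≤ 6
  b_7=5 ≤ 7
  b_8=5 ≤ 8
  b_9=9 ≤ 9
All bounds hold ⇒ YES

YES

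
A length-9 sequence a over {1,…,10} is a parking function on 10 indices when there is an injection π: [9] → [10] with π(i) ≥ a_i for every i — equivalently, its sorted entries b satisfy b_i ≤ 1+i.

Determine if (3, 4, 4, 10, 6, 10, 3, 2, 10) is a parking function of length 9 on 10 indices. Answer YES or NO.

Sorted: b = (2, 3, 3, 4, 4, 6, 10, 10, 10).
  b_1=2 ≤ 2
  b_2=3 ≤ 3
  b_3=3 ≤ 4
  b_4=4 ≤ 5
  b_5=4 ≤ 6
  b_6=6 ≤ 7
  b_7=10 > 8
  fails at i=7 ⇒ NO

NO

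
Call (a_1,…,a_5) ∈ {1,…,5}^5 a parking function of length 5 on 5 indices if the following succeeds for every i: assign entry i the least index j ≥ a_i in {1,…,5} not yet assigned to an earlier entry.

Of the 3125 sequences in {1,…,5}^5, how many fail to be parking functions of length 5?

Count = (5+1−5)·(5+1)^{5−1} = 1×1296 = 1296 (Konheim–Weiss)
Example (5,2,5,4,4) → sorted (2,4,4,5,5): b_1=2>1, not a PF.
So 3125 − 1296 = 1829 fail.

1829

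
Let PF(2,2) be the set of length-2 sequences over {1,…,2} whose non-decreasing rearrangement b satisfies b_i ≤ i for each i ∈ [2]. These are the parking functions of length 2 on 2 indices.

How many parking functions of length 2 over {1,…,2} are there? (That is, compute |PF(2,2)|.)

|PF| = (2−2+1)·(2+1)^(2−1) = 1 · 3 = 3 (Konheim–Weiss)
Check (1,2) → sorted (1,2): b_i ≤ i ∀i, a PF.

3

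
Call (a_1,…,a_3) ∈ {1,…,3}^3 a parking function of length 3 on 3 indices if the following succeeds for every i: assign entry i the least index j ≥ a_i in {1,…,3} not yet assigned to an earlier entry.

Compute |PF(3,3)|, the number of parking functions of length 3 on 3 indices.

|PF(3,3)| = (3+1−3)·(3+1)^{3−1} = 1×16 = 16 (Pollak)
Example (2,1,2) → sorted (1,2,2): b_i ≤ i ∀i, a PF.

16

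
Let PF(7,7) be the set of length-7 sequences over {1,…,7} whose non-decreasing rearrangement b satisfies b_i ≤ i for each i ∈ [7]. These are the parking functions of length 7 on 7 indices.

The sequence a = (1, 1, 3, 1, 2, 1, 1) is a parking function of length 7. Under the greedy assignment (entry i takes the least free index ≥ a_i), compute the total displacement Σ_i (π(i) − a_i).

18

Σπ = 28 ({1..7} each once); Σa = 1+1+3+1+2+1+1 = 10; disp = 28−10 = 18.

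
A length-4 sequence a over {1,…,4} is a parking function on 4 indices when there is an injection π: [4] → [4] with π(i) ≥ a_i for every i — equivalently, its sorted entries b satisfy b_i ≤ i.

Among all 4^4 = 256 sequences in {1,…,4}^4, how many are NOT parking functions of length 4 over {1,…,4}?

131

#PF = 1·5^3 = 1·125 = 125 (Konheim–Weiss)
One tuple (4,3,4,4) → sorted (3,4,4,4): b_1=3>1, not a PF.
4^4 − 125 = 256 − 125 = 131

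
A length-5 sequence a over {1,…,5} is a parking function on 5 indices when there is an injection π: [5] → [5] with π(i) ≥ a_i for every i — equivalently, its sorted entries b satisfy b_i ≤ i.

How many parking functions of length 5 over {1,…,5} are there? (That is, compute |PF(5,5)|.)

Count = (6−5)·6^(5−1) = 1×1296 = 1296 (Konheim–Weiss)
One tuple (5,1,1,4,3) → sorted (1,1,3,4,5): b_i ≤ i ∀i, a PF.

1296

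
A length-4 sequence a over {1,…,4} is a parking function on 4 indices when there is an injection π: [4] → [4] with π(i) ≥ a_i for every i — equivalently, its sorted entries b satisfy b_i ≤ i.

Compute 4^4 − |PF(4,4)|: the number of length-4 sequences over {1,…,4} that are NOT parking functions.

131

|PF(4,4)| = (5−4)·5^(4−1) = 1·125 = 125 (Konheim–Weiss)
Example (1,4,4,3) → sorted (1,3,4,4): b_2=3>2, not a PF.
So 256 − 125 = 131 fail.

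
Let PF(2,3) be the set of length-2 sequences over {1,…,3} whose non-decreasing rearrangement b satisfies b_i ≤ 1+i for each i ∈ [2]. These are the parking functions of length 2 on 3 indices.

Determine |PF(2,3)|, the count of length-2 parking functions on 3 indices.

|PF(2,3)| = (4−2)·4^(2−1) = 2×4 = 8 (Konheim–Weiss)
E.g. (3,2) → sorted (2,3): b_i ≤ 1+i ∀i, a PF.

8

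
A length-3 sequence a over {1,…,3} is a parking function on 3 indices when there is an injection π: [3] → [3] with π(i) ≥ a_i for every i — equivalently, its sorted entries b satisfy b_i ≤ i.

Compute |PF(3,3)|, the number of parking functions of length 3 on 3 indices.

|PF(3,3)| = 1·4^2 = 1 · 16 = 16
Check (1,3,1) → sorted (1,1,3): b_i ≤ i ∀i, a PF.

16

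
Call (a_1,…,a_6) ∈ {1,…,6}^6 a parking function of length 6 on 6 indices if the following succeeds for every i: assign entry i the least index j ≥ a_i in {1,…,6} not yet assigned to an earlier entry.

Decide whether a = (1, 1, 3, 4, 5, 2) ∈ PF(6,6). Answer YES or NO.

Rearranged: b = (1, 1, 2, 3, 4, 5).
  b_1=1 ≤ 1
  b_2=1 ≤ 2
  b_3=2 ≤ 3
  b_4=3 ≤ 4
  b_5=4 ≤ 5
  b_6=5 ≤ 6
All bounds hold ⇒ YES

YES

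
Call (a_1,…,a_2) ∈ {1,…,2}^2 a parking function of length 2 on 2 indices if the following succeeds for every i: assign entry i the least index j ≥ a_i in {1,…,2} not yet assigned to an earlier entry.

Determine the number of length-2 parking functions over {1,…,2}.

3

|PF| = (2−2+1)·(2+1)^(2−1) = 1×3 = 3
E.g. (1,2) → sorted (1,2): b_i ≤ i ∀i, a PF.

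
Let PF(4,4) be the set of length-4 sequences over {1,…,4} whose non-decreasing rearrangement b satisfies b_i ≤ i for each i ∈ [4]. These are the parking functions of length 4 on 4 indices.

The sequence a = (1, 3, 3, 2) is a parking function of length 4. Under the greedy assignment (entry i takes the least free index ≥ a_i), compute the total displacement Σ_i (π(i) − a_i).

Σπ = 10 ({1..4} each once); Σa = 1+3+3+2 = 9; disp = 10−9 = 1.

1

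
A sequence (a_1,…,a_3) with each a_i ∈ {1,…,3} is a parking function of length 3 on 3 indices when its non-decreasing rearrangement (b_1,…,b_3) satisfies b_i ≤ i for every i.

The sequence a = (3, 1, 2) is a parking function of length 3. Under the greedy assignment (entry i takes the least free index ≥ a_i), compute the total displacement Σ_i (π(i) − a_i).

0

Σπ = 3·4/2 = 6 (π permutes [3]); Σa = 3+1+2 = 6; disp = 6−6 = 0.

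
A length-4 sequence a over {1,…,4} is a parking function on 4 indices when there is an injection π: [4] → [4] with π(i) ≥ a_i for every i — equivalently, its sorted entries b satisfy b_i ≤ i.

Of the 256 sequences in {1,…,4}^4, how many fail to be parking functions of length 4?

131

|PF(4,4)| = 1·5^3 = 1·125 = 125 [KW]
One tuple (2,4,2,2) → sorted (2,2,2,4): b_1=2>1, not a PF.
So 256 − 125 = 131 fail.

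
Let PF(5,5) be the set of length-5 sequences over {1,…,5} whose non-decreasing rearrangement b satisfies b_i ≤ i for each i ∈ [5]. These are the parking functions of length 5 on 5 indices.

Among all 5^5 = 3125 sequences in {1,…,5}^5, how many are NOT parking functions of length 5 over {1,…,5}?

|PF(5,5)| = 1·6^4 = 1 · 1296 = 1296 (Konheim–Weiss)
One tuple (2,4,5,5,5) → sorted (2,4,5,5,5): b_1=2>1, not a PF.
So 3125 − 1296 = 1829 fail.

1829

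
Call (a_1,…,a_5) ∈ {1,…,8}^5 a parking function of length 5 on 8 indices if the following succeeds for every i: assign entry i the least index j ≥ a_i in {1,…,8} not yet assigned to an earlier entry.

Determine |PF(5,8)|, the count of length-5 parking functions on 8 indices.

Count = (9−5)·9^(5−1) = 4 · 6561 = 26244 [KW]
Example (5,7,4,5,6) → sorted (4,5,5,6,7): b_i ≤ 3+i ∀i, a PF.

26244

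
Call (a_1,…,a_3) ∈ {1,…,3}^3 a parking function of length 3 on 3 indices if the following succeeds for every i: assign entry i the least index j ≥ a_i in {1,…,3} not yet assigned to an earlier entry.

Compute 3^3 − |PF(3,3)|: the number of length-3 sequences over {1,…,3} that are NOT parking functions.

Count = (3+1−3)·(3+1)^{3−1} = 1·16 = 16 [KW]
One tuple (3,3,2) → sorted (2,3,3): b_1=2>1, not a PF.
Total 27; non-PF = 27−16 = 11

11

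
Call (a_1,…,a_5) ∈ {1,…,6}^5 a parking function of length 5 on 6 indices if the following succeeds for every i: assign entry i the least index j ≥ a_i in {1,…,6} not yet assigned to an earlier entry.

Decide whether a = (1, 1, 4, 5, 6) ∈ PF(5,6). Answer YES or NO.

YES

Rearranged: b = (1, 1, 4, 5, 6).
  b_1=1 ≤ 2
  b_2=1 ≤ 3
  b_3=4 ≤ 4
  b_4=5 ≤ 5
  b_5=6 ≤ 6
All bounds hold ⇒ YES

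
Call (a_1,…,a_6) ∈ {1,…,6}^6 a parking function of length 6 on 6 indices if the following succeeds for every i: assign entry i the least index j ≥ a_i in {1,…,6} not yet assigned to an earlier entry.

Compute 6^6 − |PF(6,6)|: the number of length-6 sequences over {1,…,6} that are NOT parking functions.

|PF(6,6)| = (6−6+1)·(6+1)^(6−1) = 1·16807 = 16807 (Konheim–Weiss)
One tuple (5,6,2,1,6,5) → sorted (1,2,5,5,6,6): b_3=5>3, not a PF.
So 46656 − 16807 = 29849 fail.

29849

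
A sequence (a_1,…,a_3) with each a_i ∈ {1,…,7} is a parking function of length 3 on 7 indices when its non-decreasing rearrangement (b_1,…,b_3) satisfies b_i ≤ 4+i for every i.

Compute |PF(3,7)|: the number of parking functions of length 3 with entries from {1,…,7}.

#PF = 5·8^2 = 5·64 = 320 [KW]
One tuple (7,5,2) → sorted (2,5,7): b_i ≤ 4+i ∀i, a PF.

320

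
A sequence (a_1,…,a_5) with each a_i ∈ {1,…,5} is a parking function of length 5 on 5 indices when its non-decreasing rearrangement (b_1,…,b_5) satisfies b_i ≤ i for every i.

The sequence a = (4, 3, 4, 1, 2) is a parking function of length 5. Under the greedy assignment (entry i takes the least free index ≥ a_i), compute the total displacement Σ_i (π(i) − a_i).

Σπ = 15 ({1..5} each once); Σa = 4+3+4+1+2 = 14; disp = 15−14 = 1.

1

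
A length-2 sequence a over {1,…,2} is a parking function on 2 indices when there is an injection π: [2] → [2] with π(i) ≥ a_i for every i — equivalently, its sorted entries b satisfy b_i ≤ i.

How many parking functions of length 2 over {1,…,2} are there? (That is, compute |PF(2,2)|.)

3

|PF| = 1·3^1 = 1·3 = 3
One tuple (2,1) → sorted (1,2): b_i ≤ i ∀i, a PF.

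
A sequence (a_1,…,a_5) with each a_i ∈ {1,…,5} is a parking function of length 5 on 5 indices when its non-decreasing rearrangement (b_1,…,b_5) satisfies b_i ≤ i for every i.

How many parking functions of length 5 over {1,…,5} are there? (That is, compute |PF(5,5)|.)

1296

Count = (6−5)·6^(5−1) = 1·1296 = 1296 (Pollak)
Check (1,3,4,2,5) → sorted (1,2,3,4,5): b_i ≤ i ∀i, a PF.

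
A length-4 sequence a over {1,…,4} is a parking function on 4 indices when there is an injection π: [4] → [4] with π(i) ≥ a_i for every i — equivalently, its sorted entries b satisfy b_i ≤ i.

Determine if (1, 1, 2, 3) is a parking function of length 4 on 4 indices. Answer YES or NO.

YES

Sorted: b = (1, 1, 2, 3).
  b_1=1 ≤ 1
  b_2=1 ≤ 2
  b_3=2 ≤ 3
  b_4=3 ≤ 4
All bounds hold ⇒ YES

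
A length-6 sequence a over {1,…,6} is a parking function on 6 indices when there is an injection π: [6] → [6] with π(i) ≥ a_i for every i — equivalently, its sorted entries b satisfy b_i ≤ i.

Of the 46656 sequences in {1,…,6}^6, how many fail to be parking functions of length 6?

|PF(6,6)| = (6−6+1)·(6+1)^(6−1) = 1×16807 = 16807 (Konheim–Weiss)
One tuple (5,5,5,3,5,5) → sorted (3,5,5,5,5,5): b_1=3>1, not a PF.
So 46656 − 16807 = 29849 fail.

29849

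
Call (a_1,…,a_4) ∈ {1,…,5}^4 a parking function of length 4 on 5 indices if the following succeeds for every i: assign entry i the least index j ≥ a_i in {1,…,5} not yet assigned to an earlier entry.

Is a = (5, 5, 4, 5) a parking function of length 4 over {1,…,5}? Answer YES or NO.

Order a: b = (4, 5, 5, 5).
  b_1=4 > 2
  fails at i=1 ⇒ NO

NO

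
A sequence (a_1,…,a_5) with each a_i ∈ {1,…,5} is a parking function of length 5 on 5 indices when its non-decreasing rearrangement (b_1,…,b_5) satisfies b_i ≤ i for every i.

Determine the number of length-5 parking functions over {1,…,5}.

1296

|PF(5,5)| = (6−5)·6^(5−1) = 1 · 1296 = 1296 [KW]
One tuple (1,1,1,5,1) → sorted (1,1,1,1,5): b_i ≤ i ∀i, a PF.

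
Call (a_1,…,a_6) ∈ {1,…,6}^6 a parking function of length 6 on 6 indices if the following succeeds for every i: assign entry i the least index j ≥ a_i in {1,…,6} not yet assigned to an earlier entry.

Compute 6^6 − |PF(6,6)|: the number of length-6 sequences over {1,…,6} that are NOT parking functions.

29849

|PF| = (6+1−6)·(6+1)^{6−1} = 1·16807 = 16807
Example (3,5,6,2,5,5) → sorted (2,3,5,5,5,6): b_1=2>1, not a PF.
Total 46656; non-PF = 46656−16807 = 29849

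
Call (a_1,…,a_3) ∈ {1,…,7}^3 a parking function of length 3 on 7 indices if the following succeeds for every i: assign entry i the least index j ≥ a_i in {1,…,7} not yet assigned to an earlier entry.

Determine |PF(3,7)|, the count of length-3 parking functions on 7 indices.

|PF| = (8−3)·8^(3−1) = 5·64 = 320 (Pollak)
Example (5,7,3) → sorted (3,5,7): b_i ≤ 4+i ∀i, a PF.

320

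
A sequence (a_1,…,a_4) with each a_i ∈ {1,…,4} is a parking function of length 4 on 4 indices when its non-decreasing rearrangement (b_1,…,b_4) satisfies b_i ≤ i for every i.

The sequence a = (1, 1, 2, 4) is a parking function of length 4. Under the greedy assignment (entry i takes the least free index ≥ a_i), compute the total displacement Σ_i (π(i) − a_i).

2

Σπ = 10 ({1..4} each once); Σa = 1+1+2+4 = 8; disp = 10−8 = 2.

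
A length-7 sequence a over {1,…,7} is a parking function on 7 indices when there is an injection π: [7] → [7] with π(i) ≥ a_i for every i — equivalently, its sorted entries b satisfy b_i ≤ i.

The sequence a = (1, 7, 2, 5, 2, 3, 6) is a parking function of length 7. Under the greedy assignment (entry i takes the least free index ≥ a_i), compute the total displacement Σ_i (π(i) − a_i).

2

Σπ = 7·8/2 = 28 (π permutes [7]); Σa = 1+7+2+5+2+3+6 = 26; disp = 28−26 = 2.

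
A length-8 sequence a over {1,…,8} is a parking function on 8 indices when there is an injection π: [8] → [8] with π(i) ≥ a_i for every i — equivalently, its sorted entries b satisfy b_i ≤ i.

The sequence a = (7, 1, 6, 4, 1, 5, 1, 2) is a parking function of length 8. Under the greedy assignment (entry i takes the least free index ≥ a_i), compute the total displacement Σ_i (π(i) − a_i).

9

Σπ(i) = 1+…+8 = 36; Σa = 7+1+6+4+1+5+1+2 = 27; disp = 36−27 = 9.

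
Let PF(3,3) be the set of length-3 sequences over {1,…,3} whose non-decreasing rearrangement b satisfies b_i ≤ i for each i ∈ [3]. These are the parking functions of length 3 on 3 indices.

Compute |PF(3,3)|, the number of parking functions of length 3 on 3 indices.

#PF = (3+1−3)·(3+1)^{3−1} = 1 · 16 = 16 (Konheim–Weiss)
Example (2,2,1) → sorted (1,2,2): b_i ≤ i ∀i, a PF.

16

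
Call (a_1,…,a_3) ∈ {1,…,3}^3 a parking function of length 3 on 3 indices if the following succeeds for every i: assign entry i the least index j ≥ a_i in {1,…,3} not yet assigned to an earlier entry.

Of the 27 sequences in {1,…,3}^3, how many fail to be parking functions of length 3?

11

|PF| = (3−3+1)·(3+1)^(3−1) = 1·16 = 16 (Pollak)
E.g. (3,3,2) → sorted (2,3,3): b_1=2>1, not a PF.
3^3 − 16 = 27 − 16 = 11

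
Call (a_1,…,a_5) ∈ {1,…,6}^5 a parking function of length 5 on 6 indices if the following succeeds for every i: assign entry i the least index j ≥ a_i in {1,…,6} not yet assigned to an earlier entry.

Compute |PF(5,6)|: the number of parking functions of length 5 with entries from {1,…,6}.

4802

#PF = 2·7^4 = 2·2401 = 4802 (Pollak)
E.g. (2,3,2,6,1) → sorted (1,2,2,3,6): b_i ≤ 1+i ∀i, a PF.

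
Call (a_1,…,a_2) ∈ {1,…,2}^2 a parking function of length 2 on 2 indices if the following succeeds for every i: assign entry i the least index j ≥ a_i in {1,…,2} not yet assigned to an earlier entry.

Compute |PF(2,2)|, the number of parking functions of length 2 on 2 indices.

|PF(2,2)| = (2−2+1)·(2+1)^(2−1) = 1·3 = 3 (Pollak)
One tuple (2,1) → sorted (1,2): b_i ≤ i ∀i, a PF.

3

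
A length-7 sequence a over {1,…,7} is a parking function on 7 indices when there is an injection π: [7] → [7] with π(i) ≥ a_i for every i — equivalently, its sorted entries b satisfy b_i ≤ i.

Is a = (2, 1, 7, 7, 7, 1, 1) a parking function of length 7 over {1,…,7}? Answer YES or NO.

NO

Sorted: b = (1, 1, 1, 2, 7, 7, 7).
  b_1=1 ≤ 1
  b_2=1 ≤ 2
  b_3=1 ≤ 3
  b_4=2 ≤ 4
  b_5=7 > 5
  fails at i=5 ⇒ NO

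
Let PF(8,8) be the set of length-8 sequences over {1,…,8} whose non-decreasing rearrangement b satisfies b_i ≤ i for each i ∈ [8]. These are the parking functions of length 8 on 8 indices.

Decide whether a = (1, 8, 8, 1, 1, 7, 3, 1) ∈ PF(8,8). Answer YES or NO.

Order a: b = (1, 1, 1, 1, 3, 7, 8, 8).
  b_1=1 ≤ 1
  b_2=1 ≤ 2
  b_3=1 ≤ 3
  b_4=1 ≤ 4
  b_5=3 ≤ 5
  b_6=7 > 6
  fails at i=6 ⇒ NO

NO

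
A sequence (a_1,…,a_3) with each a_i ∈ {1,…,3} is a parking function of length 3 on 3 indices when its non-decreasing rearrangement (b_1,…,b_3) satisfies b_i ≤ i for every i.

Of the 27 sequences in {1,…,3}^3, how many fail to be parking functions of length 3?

11

Count = (3+1−3)·(3+1)^{3−1} = 1 · 16 = 16 (Konheim–Weiss)
E.g. (2,2,3) → sorted (2,2,3): b_1=2>1, not a PF.
So 27 − 16 = 11 fail.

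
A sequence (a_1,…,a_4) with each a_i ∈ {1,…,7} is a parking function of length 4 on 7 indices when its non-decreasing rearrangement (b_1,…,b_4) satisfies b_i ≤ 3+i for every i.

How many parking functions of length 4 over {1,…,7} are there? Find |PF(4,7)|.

|PF(4,7)| = (8−4)·8^(4−1) = 4 · 512 = 2048 (Pollak)
E.g. (5,7,6,4) → sorted (4,5,6,7): b_i ≤ 3+i ∀i, a PF.

2048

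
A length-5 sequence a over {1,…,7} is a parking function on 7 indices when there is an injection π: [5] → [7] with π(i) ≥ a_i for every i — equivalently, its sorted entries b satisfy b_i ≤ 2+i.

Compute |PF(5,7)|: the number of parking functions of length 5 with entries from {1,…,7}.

#PF = (7+1−5)·(7+1)^{5−1} = 3 · 4096 = 12288 (Pollak)
E.g. (7,4,5,3,4) → sorted (3,4,4,5,7): b_i ≤ 2+i ∀i, a PF.

12288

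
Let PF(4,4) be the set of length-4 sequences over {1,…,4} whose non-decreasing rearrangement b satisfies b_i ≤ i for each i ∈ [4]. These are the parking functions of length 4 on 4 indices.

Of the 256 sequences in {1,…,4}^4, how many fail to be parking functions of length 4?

131

Count = (5−4)·5^(4−1) = 1×125 = 125 (Konheim–Weiss)
Example (2,4,3,2) → sorted (2,2,3,4): b_1=2>1, not a PF.
So 256 − 125 = 131 fail.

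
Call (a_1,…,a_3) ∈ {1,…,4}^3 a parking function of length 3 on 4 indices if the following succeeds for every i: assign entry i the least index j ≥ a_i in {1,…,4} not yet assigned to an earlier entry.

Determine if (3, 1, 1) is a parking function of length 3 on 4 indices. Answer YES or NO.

Sorted: b = (1, 1, 3).
  b_1=1 ≤ 2
  b_2=1 ≤ 3
  b_3=3 ≤ 4
All bounds hold ⇒ YES

YES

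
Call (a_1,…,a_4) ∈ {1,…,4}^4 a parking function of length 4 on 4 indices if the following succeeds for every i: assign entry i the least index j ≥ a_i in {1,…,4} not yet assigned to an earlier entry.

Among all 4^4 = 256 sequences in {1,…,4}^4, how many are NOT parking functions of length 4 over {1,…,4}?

Count = 1·5^3 = 1×125 = 125 [KW]
Check (4,4,4,4) → sorted (4,4,4,4): b_1=4>1, not a PF.
4^4 − 125 = 256 − 125 = 131

131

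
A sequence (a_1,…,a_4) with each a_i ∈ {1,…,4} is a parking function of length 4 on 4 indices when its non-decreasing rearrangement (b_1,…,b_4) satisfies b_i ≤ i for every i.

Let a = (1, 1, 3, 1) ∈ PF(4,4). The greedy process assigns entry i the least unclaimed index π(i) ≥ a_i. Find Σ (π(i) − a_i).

Σπ(i) = 1+…+4 = 10; Σa = 1+1+3+1 = 6; disp = 10−6 = 4.

4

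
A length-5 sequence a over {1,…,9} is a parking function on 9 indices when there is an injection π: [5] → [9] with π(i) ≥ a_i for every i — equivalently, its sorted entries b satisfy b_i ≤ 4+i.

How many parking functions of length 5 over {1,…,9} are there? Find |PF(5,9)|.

50000

|PF| = (9+1−5)·(9+1)^{5−1} = 5·10000 = 50000 (Pollak)
One tuple (2,5,7,1,3) → sorted (1,2,3,5,7): b_i ≤ 4+i ∀i, a PF.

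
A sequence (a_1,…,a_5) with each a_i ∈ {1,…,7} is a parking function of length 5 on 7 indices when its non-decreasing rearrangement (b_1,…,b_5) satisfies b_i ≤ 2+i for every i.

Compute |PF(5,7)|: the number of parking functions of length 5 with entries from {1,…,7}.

12288

|PF| = (7−5+1)·(7+1)^(5−1) = 3 · 4096 = 12288 (Pollak)
Example (3,4,5,4,3) → sorted (3,3,4,4,5): b_i ≤ 2+i ∀i, a PF.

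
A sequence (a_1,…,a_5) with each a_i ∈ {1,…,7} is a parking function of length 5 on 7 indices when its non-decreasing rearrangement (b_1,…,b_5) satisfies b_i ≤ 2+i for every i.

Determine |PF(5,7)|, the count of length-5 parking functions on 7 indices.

12288

#PF = (7+1−5)·(7+1)^{5−1} = 3 · 4096 = 12288 [KW]
E.g. (7,3,5,5,2) → sorted (2,3,5,5,7): b_i ≤ 2+i ∀i, a PF.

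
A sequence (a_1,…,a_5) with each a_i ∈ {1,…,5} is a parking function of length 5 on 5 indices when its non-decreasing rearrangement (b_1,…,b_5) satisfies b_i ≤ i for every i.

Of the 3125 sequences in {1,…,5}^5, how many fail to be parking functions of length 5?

Count = (6−5)·6^(5−1) = 1×1296 = 1296 (Konheim–Weiss)
Check (5,5,4,4,5) → sorted (4,4,5,5,5): b_1=4>1, not a PF.
So 3125 − 1296 = 1829 fail.

1829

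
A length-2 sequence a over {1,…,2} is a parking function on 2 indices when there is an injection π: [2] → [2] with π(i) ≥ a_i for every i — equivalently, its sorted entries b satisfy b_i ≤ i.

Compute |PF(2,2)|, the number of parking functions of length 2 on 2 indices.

3

Count = (2+1−2)·(2+1)^{2−1} = 1·3 = 3 (Konheim–Weiss)
One tuple (1,2) → sorted (1,2): b_i ≤ i ∀i, a PF.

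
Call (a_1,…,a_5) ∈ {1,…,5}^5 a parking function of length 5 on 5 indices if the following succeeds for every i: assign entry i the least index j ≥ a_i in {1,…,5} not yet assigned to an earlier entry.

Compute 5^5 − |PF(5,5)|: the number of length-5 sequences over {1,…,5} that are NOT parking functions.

|PF(5,5)| = (6−5)·6^(5−1) = 1 · 1296 = 1296 (Konheim–Weiss)
Example (4,4,4,5,5) → sorted (4,4,4,5,5): b_1=4>1, not a PF.
Total 3125; non-PF = 3125−1296 = 1829

1829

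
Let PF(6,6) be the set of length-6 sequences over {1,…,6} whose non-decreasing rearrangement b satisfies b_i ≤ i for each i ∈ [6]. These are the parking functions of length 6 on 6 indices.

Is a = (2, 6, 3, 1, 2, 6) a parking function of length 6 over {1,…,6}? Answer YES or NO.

NO

Sorted: b = (1, 2, 2, 3, 6, 6).
  b_1=1 ≤ 1
  b_2=2 ≤ 2
  b_3=2 ≤ 3
  b_4=3 ≤ 4
  b_5=6 > 5
  fails at i=5 ⇒ NO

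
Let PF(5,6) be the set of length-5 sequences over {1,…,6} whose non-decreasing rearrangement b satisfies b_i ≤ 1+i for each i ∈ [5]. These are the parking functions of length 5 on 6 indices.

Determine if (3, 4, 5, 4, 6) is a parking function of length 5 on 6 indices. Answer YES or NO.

Order a: b = (3, 4, 4, 5, 6).
  b_1=3 > 2
  fails at i=1 ⇒ NO

NO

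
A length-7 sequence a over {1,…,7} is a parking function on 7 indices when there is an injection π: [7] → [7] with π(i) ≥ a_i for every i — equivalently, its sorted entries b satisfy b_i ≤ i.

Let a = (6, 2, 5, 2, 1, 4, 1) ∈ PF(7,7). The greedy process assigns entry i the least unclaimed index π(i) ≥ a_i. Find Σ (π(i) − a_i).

7

Σπ = 28 ({1..7} each once); Σa = 6+2+5+2+1+4+1 = 21; disp = 28−21 = 7.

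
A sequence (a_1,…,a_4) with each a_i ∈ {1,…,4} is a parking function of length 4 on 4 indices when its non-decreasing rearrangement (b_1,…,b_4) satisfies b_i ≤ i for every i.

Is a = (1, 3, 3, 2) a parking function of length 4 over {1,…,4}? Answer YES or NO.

YES

Order a: b = (1, 2, 3, 3).
  b_1=1 ≤ 1
  b_2=2 ≤ 2
  b_3=3 ≤ 3
  b_4=3 ≤ 4
All bounds hold ⇒ YES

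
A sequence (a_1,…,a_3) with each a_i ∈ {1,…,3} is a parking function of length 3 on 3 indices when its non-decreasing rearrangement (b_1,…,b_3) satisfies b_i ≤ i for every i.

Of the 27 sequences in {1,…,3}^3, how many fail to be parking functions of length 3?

11

|PF(3,3)| = 1·4^2 = 1×16 = 16 (Pollak)
Check (3,3,2) → sorted (2,3,3): b_1=2>1, not a PF.
Total 27; non-PF = 27−16 = 11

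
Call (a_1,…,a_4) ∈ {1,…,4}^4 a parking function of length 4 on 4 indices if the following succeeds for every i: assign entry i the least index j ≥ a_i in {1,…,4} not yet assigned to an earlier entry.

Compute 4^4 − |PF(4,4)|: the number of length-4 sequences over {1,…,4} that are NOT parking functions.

Count = (4+1−4)·(4+1)^{4−1} = 1·125 = 125 (Pollak)
Check (3,2,2,2) → sorted (2,2,2,3): b_1=2>1, not a PF.
So 256 − 125 = 131 fail.

131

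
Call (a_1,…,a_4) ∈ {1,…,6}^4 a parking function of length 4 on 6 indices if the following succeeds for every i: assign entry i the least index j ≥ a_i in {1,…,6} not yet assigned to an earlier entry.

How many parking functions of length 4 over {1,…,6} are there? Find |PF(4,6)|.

1029

|PF(4,6)| = (6−4+1)·(6+1)^(4−1) = 3×343 = 1029 [KW]
Check (4,3,1,3) → sorted (1,3,3,4): b_i ≤ 2+i ∀i, a PF.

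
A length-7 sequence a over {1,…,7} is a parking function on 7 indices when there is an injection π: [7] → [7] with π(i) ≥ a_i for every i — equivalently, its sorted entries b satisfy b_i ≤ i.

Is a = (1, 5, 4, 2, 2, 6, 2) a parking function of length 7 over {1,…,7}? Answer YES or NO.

YES

Sorted: b = (1, 2, 2, 2, 4, 5, 6).
  b_1=1 ≤ 1
  b_2=2 ≤ 2
  b_3=2 ≤ 3
  b_4=2 ≤ 4
  b_5=4 ≤ 5
  b_6=5 ≤ 6
  b_7=6 ≤ 7
All bounds hold ⇒ YES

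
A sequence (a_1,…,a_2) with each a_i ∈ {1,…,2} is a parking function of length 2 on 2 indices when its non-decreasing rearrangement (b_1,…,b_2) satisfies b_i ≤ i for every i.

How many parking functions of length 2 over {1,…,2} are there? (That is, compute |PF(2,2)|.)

3

#PF = 1·3^1 = 1 · 3 = 3 (Pollak)
Example (1,2) → sorted (1,2): b_i ≤ i ∀i, a PF.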